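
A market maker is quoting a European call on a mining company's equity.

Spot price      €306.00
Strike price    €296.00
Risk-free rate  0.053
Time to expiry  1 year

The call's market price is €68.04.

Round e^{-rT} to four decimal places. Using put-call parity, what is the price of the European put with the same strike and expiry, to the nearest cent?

€42.77

e^(−rT) = e^(−0.053·1) = 0.9484
Put-call parity: C − P = S − K·e^(−rT) = 306 − 296·0.9484 = 306 − 280.7264 = 25.2736
P = C − (C − P) = 68.04 − (25.2736) = 42.7664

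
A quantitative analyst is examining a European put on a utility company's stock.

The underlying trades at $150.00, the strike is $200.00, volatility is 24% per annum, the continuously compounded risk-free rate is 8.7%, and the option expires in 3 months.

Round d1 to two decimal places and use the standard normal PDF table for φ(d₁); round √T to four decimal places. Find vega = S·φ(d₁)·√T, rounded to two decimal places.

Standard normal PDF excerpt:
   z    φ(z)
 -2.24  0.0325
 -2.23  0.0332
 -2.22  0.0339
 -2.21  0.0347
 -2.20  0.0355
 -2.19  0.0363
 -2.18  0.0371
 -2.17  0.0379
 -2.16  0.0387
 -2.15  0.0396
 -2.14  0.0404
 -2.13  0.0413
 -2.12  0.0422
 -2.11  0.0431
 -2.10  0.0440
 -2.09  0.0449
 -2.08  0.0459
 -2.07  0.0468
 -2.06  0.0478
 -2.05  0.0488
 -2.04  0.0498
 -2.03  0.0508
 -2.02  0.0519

2.90

σ√T = 0.24·√0.25 = 0.1200
ln(S/K) + (r + σ²/2)T = ln(150/200) + (0.087 + 0.24²/2)·0.25 = -0.2877 + 0.0289 = -0.2587
d₁ = -0.2587 / 0.1200 = -2.1561 → -2.16
√T = √0.25 = 0.5000
φ(d₁) = φ(-2.16) = 0.0387
vega = S·φ(d₁)·√T = 150·0.0387·0.5000 = 2.9025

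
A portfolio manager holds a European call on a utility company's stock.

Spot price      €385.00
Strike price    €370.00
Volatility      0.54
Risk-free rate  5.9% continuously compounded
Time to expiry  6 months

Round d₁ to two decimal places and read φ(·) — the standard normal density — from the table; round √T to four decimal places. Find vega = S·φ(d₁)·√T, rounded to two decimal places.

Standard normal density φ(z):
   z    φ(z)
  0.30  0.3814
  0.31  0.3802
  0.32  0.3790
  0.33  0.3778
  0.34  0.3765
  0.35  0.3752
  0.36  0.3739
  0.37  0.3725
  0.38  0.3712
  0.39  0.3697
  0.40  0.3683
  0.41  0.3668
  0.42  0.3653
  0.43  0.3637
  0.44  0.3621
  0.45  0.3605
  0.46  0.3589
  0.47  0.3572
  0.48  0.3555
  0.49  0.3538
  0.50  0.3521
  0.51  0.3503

101.41

σ√T = 0.54 × 0.7071 = 0.3818
d₁ = [ln(385/370) + (0.059 + ½·0.54²)·0.5] / (σ√T) = (0.0397 + 0.1024) / 0.3818 = 0.3723 ⇒ 0.37
√T = √0.5 = 0.7071
φ(d₁) = φ(0.37) = 0.3725
vega = S·φ(d₁)·√T = 385·0.3725·0.7071 = 101.4070
(Call and put vega coincide under Black-Scholes.)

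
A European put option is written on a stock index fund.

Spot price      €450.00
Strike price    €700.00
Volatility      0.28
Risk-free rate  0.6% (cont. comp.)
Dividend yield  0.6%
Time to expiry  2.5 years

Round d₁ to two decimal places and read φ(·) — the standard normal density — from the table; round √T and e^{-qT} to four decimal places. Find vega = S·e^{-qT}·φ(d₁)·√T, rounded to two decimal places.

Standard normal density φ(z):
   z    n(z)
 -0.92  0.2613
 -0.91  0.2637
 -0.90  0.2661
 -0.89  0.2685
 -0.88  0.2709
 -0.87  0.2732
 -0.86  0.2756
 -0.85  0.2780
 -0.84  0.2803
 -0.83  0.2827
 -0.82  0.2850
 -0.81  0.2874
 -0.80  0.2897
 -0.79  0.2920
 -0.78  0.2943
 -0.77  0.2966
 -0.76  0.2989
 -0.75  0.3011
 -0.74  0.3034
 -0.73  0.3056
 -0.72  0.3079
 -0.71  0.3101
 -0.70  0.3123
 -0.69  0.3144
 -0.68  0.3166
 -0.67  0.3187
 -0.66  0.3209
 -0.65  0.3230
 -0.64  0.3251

σ√T = 0.28 × 1.5811 = 0.4427
ln(S/K) + (r − q + σ²/2)T = ln(450/700) + (0.006 − 0.006 + 0.28²/2)·2.5 = -0.4418 + 0.0980 = -0.3438
d₁ = -0.3438 / 0.4427 = -0.7766 ≈ -0.78
√T = √2.5 = 1.5811
φ(d₁) = φ(-0.78) = 0.2943
e^(−qT) = e^(−0.006·2.5) = 0.9851
vega = S·e^(−qT)·φ(d₁)·√T = 450·0.9851·0.2943·1.5811 = 206.2730

206.27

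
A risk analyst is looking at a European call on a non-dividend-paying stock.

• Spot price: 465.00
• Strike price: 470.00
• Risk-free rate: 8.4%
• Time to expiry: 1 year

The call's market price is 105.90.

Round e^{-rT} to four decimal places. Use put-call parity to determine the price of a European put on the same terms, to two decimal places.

exp(−rT) = exp(−0.084·1) = 0.9194
Put-call parity: C − P = S − K·e^(−rT) = 465 − 470·0.9194 = 465 − 432.1180 = 32.8820
P = C − (C − P) = 105.90 − (32.8820) = 73.0180

73.02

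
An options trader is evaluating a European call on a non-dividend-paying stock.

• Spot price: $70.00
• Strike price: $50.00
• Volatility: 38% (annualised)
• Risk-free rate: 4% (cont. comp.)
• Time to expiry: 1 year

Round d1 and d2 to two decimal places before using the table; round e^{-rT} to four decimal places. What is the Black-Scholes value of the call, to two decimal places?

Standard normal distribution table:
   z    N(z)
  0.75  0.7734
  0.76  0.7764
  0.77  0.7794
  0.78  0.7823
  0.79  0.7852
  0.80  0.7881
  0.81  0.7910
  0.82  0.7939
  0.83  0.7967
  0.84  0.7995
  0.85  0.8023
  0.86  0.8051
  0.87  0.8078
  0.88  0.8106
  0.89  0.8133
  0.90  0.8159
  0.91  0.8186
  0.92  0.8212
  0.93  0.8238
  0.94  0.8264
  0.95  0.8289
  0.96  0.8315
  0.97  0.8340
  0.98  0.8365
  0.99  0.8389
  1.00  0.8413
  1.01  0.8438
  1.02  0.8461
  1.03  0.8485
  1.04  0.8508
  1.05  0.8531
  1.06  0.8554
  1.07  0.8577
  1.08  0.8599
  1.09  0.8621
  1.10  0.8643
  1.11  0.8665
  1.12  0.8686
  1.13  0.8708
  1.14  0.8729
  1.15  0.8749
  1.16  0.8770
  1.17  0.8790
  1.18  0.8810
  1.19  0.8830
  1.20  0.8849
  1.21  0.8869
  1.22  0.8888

σ√T = 0.38·√1 = 0.3800
d₁ = [ln(70/50) + (0.04 + ½·0.38²)·1] / (σ√T) = (0.3365 + 0.1122) / 0.3800 = 1.1807 ⇒ 1.18
d₂ = 1.1807 − 0.3800 = 0.8007 ⇒ 0.80
exp(−rT) = exp(−0.04·1) = 0.9608
N(d₁) = N(1.18) = 0.8810;  N(d₂) = N(0.80) = 0.7881
C = 70·0.8810 − 50·0.9608·0.7881 = 61.6700 − 37.8603 = 23.8097

$23.81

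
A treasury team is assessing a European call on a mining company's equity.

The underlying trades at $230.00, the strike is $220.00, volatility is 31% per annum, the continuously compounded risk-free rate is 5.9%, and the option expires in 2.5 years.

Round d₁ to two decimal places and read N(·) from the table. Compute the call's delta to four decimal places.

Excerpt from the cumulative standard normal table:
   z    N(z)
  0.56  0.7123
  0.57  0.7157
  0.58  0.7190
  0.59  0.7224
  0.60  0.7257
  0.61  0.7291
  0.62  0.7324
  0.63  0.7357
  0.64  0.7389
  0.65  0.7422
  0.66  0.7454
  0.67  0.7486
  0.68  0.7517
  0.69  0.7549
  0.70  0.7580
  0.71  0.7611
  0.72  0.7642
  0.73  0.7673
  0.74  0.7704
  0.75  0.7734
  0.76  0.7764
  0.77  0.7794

0.7389

σ√T = 0.31 × 1.5811 = 0.4902
d₁ = [ln(230/220) + (0.059 + 0.31²/2)·2.5] / 0.4902 = [0.0445 + 0.2676] / 0.4902 = 0.6367 ⇒ 0.64
N(d₁) = N(0.64) = 0.7389
Δ_call = N(d₁) = 0.7389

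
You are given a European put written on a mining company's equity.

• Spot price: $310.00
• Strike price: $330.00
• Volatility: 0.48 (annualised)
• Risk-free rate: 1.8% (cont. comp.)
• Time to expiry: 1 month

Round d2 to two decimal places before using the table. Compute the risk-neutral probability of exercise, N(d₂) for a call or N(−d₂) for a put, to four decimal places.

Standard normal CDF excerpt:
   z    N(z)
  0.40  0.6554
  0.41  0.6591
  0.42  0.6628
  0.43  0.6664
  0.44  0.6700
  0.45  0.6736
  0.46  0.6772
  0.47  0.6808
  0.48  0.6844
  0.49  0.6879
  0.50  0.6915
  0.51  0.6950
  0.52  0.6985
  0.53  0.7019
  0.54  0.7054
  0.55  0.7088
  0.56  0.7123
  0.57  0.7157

0.6950

σ√T = 0.48·√0.08333 = 0.1386
d₁ = [ln(310/330) + (0.018 + 0.48²/2)·0.08333] / 0.1386 = [-0.0625 + 0.0111] / 0.1386 = -0.3711 ⇒ -0.37
d₂ = d₁ − σ√T = -0.3711 − 0.1386 = -0.5097 ⇒ -0.51
Pr(exercise) under Q = N(−d₂) = N(0.51) = 0.6950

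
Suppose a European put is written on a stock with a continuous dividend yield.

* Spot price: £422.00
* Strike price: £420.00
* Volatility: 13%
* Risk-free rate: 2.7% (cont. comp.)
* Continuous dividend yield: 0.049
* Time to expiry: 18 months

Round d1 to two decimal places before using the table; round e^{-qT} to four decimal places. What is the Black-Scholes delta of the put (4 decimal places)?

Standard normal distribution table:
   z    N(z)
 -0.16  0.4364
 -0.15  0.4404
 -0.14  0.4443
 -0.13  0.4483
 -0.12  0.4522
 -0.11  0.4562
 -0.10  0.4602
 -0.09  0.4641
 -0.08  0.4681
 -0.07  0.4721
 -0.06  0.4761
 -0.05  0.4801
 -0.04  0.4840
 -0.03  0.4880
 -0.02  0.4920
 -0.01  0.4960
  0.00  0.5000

σ√T = 0.13·√1.5 = 0.1592
d₁ = [ln(422/420) + (0.027 − 0.049 + 0.13²/2)·1.5] / 0.1592 = [0.0048 − 0.0203] / 0.1592 = -0.0978 which rounds to -0.10
N(d₁) = N(-0.10) = 0.4602
Δ_put = exp(−qT)·(N(d₁) − 1) = 0.9291·(0.4602 − 1) = -0.5015

-0.5015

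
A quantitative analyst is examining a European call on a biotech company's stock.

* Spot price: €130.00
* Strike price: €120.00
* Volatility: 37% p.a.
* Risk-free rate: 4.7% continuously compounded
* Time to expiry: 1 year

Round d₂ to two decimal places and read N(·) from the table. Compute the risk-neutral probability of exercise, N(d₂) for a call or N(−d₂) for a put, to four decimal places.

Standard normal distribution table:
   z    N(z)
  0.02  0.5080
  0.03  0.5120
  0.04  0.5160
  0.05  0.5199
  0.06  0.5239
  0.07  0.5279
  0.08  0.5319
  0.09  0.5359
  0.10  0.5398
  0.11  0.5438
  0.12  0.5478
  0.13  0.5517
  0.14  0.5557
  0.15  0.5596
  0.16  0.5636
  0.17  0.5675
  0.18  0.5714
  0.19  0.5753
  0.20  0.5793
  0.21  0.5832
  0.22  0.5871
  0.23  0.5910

T = 1;  σ√T = 0.3700
d₁ = [ln(130/120) + (0.047 + 0.37²/2)·1] / 0.3700 = [0.0800 + 0.1154] / 0.3700 = 0.5284 → 0.53
d₂ = d₁ − σ√T = 0.5284 − 0.3700 = 0.1584 → 0.16
Risk-neutral Pr[S_T > K] = N(d₂) = N(0.16) = 0.5636

0.5636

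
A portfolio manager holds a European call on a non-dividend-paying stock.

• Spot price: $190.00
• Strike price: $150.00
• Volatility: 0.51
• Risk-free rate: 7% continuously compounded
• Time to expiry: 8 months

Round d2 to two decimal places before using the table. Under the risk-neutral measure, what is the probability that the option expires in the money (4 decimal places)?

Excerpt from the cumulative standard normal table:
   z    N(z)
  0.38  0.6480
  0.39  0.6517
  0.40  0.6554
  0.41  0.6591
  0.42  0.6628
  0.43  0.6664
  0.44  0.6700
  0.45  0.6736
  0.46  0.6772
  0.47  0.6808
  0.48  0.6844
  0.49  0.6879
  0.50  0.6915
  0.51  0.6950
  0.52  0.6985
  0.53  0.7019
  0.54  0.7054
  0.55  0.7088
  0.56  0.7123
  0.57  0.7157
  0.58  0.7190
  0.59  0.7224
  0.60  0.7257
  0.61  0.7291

0.6808

T = 0.6667;  σ√T = 0.4164
d₁ = [ln(190/150) + (0.07 + ½·0.51²)·0.6667] / (σ√T) = (0.2364 + 0.1334) / 0.4164 = 0.8880 which rounds to 0.89
d₂ = 0.8880 − 0.4164 = 0.4715 which rounds to 0.47
Risk-neutral Pr[S_T > K] = N(d₂) = N(0.47) = 0.6808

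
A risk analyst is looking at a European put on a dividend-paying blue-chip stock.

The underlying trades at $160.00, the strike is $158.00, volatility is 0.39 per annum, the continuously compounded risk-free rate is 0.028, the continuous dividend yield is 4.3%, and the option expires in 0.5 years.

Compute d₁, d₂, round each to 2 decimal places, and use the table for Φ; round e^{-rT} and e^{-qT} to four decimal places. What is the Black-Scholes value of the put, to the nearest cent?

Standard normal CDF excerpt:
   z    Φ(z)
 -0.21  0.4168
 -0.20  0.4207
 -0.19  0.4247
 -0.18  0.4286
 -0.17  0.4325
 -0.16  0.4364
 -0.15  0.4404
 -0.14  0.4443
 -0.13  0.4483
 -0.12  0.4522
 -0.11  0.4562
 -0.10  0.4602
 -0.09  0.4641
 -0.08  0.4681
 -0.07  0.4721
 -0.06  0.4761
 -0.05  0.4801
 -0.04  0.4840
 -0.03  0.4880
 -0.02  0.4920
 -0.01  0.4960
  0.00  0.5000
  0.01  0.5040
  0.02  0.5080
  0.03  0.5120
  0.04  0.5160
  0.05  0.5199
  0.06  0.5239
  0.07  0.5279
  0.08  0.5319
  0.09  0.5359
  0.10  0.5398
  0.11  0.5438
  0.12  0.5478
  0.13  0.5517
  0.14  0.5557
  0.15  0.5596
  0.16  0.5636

σ√T = 0.39 × 0.7071 = 0.2758
d₁ = [ln(160/158) + (0.028 − 0.043 + 0.39²/2)·0.5] / 0.2758 = [0.0126 + 0.0305] / 0.2758 = 0.1563 ⇒ 0.16
d₂ = d₁ − σ√T = 0.1563 − 0.2758 = -0.1195 ⇒ -0.12
e^(−qT) = e^(−0.043·0.5) = 0.9787;  e^(−rT) = e^(−0.028·0.5) = 0.9861
P = 158·0.9861·N(0.12) − 160·0.9787·N(-0.16) = 158·0.9861·0.5478 − 160·0.9787·0.4364 = 85.3493 − 68.3367 = 17.0126

$17.01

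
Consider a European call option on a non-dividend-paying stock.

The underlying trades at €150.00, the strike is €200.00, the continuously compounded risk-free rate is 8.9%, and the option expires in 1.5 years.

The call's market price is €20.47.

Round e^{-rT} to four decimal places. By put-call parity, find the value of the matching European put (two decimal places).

€45.47

e^(−rT) = e^(−0.089·1.5) = 0.8750
Put-call parity: C − P = S − K·e^(−rT) = 150 − 200·0.8750 = 150 − 175.0000 = -25.0000
P = C − (C − P) = 20.47 − (-25.0000) = 45.4700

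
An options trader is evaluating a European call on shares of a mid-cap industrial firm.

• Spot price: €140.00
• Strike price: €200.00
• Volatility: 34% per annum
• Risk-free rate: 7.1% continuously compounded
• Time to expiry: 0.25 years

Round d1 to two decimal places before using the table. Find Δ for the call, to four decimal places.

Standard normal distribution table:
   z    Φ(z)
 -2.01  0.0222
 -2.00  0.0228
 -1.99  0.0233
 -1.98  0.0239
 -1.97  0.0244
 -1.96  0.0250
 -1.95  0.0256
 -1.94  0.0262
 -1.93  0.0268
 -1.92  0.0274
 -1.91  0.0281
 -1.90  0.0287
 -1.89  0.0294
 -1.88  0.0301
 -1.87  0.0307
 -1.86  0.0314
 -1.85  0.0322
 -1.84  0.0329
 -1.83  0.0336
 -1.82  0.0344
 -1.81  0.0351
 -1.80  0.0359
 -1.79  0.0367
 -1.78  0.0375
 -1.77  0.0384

0.0281

σ√T = 0.34·√0.25 = 0.1700
ln(S/K) + (r + σ²/2)T = ln(140/200) + (0.071 + 0.34²/2)·0.25 = -0.3567 + 0.0322 = -0.3245
d₁ = -0.3245 / 0.1700 = -1.9087 ⇒ -1.91
N(d₁) = N(-1.91) = 0.0281
Δ_call = N(d₁) = 0.0281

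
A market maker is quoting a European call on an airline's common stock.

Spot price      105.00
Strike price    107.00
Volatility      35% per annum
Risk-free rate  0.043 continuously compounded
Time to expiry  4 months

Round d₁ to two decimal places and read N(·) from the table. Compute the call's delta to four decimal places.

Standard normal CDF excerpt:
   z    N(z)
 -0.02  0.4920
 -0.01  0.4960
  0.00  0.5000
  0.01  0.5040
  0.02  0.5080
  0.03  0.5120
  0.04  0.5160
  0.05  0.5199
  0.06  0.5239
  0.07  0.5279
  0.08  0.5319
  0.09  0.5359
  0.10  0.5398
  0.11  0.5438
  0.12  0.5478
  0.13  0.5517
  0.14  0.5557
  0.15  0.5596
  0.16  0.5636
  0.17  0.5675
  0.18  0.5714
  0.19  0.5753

T = 0.3333;  σ√T = 0.2021
d₁ = [ln(105/107) + (0.043 + 0.35²/2)·0.3333] / 0.2021 = [-0.0189 + 0.0347] / 0.2021 = 0.0786 → 0.08
N(d₁) = N(0.08) = 0.5319
Δ_call = N(d₁) = 0.5319

0.5319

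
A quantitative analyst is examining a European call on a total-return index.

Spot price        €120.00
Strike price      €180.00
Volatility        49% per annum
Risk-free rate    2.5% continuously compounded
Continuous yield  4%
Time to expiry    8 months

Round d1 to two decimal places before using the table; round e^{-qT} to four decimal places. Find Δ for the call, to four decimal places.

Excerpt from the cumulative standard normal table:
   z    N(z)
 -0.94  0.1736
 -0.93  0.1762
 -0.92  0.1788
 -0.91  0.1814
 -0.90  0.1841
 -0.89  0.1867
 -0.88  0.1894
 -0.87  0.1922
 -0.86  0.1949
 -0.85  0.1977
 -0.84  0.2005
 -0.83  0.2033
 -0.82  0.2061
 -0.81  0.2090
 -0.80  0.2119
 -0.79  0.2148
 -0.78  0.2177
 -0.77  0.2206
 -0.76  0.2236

0.1952

T = 0.6667;  σ√T = 0.4001
d₁ = [ln(120/180) + (0.025 − 0.04 + ½·0.49²)·0.6667] / (σ√T) = (-0.4055 + 0.0700) / 0.4001 = -0.8384 ⇒ -0.84
N(d₁) = N(-0.84) = 0.2005
Δ_call = e^(−qT)·N(d₁) = 0.9737·0.2005 = 0.1952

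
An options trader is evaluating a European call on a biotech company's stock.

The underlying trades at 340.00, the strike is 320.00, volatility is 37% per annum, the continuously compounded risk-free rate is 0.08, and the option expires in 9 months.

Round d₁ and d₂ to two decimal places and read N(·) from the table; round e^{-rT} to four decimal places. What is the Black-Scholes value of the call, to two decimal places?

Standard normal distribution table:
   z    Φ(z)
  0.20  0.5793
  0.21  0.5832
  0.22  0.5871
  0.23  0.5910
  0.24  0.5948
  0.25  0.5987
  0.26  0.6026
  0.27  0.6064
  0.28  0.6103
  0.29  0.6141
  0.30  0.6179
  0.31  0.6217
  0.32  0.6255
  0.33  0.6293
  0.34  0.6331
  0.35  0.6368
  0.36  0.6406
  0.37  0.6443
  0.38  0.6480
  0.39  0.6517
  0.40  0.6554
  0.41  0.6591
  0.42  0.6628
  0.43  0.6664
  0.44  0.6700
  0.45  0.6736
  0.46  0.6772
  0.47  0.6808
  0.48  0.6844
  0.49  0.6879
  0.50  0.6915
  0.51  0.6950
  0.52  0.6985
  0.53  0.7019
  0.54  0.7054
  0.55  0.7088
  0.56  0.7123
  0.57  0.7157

62.90

σ√T = 0.37 × 0.8660 = 0.3204
ln(S/K) + (r + σ²/2)T = ln(340/320) + (0.08 + 0.37²/2)·0.75 = 0.0606 + 0.1113 = 0.1720
d₁ = 0.1720 / 0.3204 = 0.5367 ⇒ 0.54
d₂ = d₁ − σ√T = 0.5367 − 0.3204 = 0.2162 ⇒ 0.22
exp(−rT) = exp(−0.08·0.75) = 0.9418
C = 340·N(0.54) − 320·0.9418·N(0.22) = 340·0.7054 − 320·0.9418·0.5871 = 239.8360 − 176.9378 = 62.8982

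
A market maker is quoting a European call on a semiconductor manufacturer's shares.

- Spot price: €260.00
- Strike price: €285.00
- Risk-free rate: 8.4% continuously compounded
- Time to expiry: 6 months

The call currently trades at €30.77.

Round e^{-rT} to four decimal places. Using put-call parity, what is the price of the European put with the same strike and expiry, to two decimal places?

exp(−rT) = exp(−0.084·0.5) = 0.9589
Put-call parity: C − P = S − K·e^(−rT) = 260 − 285·0.9589 = 260 − 273.2865 = -13.2865
P = C − (C − P) = 30.77 − (-13.2865) = 44.0565

€44.06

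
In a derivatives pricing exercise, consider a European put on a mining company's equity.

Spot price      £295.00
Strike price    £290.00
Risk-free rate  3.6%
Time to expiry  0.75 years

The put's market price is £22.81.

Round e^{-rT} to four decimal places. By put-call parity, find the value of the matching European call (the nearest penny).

exp(−rT) = exp(−0.036·0.75) = 0.9734
Put-call parity: C − P = S − K·e^(−rT) = 295 − 290·0.9734 = 295 − 282.2860 = 12.7140
C = P + (C − P) = 22.81 + (12.7140) = 35.5240

£35.52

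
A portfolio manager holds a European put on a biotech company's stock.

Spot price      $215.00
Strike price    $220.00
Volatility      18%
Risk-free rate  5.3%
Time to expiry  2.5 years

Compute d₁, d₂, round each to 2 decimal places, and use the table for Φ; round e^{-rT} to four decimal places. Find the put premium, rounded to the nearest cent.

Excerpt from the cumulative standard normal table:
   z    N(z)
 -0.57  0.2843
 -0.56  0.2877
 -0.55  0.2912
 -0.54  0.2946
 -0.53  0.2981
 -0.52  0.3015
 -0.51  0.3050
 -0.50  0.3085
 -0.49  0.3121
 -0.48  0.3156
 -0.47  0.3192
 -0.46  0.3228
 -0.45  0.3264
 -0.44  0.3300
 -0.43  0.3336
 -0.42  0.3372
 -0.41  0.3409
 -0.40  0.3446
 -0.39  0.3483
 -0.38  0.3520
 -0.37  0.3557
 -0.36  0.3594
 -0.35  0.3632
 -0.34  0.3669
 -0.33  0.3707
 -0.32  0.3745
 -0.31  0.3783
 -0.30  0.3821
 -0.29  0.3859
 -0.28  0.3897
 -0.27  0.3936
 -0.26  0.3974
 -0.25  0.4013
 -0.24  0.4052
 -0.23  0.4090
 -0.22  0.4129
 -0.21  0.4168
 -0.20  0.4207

T = 2.5;  σ√T = 0.2846
d₁ = [ln(215/220) + (0.053 + 0.18²/2)·2.5] / 0.2846 = [-0.0230 + 0.1730] / 0.2846 = 0.5271 ⇒ 0.53
d₂ = d₁ − σ√T = 0.5271 − 0.2846 = 0.2425 ⇒ 0.24
exp(−rT) = exp(−0.053·2.5) = 0.8759
N(−d₂) = N(-0.24) = 0.4052;  N(−d₁) = N(-0.53) = 0.2981
P = 220·0.8759·0.4052 − 215·0.2981 = 78.0812 − 64.0915 = 13.9897

$13.99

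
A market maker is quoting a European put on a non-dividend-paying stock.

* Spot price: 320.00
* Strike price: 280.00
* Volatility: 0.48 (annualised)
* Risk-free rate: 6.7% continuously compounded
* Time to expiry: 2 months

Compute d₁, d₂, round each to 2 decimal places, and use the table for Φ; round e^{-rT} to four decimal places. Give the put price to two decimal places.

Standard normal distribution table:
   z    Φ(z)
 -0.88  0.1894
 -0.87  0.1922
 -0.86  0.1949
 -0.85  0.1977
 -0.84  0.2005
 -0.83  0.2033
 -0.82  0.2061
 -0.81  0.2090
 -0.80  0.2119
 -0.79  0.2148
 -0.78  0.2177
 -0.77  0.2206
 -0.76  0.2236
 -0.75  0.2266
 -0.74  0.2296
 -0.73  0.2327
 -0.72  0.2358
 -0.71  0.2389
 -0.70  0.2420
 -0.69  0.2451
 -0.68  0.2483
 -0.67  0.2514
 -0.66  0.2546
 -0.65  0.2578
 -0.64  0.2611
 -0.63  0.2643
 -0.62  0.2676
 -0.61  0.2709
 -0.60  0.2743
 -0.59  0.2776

σ√T = 0.48 × 0.4082 = 0.1960
d₁ = [ln(320/280) + (0.067 + 0.48²/2)·0.1667] / 0.1960 = [0.1335 + 0.0304] / 0.1960 = 0.8364 ≈ 0.84
d₂ = d₁ − σ√T = 0.8364 − 0.1960 = 0.6404 ≈ 0.64
e^(−rT) = e^(−0.067·0.1667) = 0.9889
N(−d₂) = N(-0.64) = 0.2611;  N(−d₁) = N(-0.84) = 0.2005
P = 280·0.9889·0.2611 − 320·0.2005 = 72.2965 − 64.1600 = 8.1365

8.14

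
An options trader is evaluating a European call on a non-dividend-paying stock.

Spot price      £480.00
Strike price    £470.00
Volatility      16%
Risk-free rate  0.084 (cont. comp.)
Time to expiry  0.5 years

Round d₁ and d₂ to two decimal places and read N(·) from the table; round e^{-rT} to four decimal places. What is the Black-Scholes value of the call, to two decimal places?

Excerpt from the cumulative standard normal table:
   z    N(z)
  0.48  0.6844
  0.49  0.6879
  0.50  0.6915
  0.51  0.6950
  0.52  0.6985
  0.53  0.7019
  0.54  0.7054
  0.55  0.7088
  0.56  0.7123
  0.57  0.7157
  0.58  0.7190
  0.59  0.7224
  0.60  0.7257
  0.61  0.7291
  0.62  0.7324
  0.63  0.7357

σ√T = 0.16·√0.5 = 0.1131
d₁ = [ln(480/470) + (0.084 + ½·0.16²)·0.5] / (σ√T) = (0.0211 + 0.0484) / 0.1131 = 0.6139 → 0.61
d₂ = 0.6139 − 0.1131 = 0.5008 → 0.50
exp(−rT) = exp(−0.084·0.5) = 0.9589
C = 480·N(0.61) − 470·0.9589·N(0.50) = 480·0.7291 − 470·0.9589·0.6915 = 349.9680 − 311.6473 = 38.3207

£38.32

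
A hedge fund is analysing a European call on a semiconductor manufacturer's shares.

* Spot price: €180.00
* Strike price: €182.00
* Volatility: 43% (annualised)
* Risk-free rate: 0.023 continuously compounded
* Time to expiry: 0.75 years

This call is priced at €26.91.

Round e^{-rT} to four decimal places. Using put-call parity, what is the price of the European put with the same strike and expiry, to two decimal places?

€25.80

e^(−rT) = e^(−0.023·0.75) = 0.9829
Put-call parity: C − P = S − K·e^(−rT) = 180 − 182·0.9829 = 180 − 178.8878 = 1.1122
P = C − (C − P) = 26.91 − (1.1122) = 25.7978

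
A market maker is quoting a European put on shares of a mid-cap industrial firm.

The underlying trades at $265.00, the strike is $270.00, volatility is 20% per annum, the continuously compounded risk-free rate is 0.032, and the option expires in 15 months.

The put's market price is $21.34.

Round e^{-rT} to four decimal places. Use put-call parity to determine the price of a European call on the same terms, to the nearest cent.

exp(−rT) = exp(−0.032·1.25) = 0.9608
Put-call parity: C − P = S − K·e^(−rT) = 265 − 270·0.9608 = 265 − 259.4160 = 5.5840
C = P + (C − P) = 21.34 + (5.5840) = 26.9240

$26.92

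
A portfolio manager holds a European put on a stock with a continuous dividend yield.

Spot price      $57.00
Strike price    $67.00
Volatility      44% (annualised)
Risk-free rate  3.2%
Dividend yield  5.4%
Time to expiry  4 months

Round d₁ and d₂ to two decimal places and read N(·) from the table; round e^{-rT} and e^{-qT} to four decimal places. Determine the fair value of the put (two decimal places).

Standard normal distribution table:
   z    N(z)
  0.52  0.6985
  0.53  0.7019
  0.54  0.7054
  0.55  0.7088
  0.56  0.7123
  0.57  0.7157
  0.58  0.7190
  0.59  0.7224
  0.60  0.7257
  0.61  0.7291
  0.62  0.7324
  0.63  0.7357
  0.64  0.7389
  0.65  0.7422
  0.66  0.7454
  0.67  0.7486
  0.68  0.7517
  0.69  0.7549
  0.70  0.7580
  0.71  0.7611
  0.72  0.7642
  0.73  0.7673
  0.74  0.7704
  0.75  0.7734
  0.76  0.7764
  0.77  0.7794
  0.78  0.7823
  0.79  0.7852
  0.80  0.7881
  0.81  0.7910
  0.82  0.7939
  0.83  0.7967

$12.56

T = 0.3333;  σ√T = 0.2540
ln(S/K) + (r − q + σ²/2)T = ln(57/67) + (0.032 − 0.054 + 0.44²/2)·0.3333 = -0.1616 + 0.0249 = -0.1367
d₁ = -0.1367 / 0.2540 = -0.5381 which rounds to -0.54
d₂ = d₁ − σ√T = -0.5381 − 0.2540 = -0.7922 which rounds to -0.79
exp(−qT) = exp(−0.054·0.3333) = 0.9822;  exp(−rT) = exp(−0.032·0.3333) = 0.9894
N(−d₂) = N(0.79) = 0.7852;  N(−d₁) = N(0.54) = 0.7054
P = 67·0.9894·0.7852 − 57·0.9822·0.7054 = 52.0508 − 39.4921 = 12.5586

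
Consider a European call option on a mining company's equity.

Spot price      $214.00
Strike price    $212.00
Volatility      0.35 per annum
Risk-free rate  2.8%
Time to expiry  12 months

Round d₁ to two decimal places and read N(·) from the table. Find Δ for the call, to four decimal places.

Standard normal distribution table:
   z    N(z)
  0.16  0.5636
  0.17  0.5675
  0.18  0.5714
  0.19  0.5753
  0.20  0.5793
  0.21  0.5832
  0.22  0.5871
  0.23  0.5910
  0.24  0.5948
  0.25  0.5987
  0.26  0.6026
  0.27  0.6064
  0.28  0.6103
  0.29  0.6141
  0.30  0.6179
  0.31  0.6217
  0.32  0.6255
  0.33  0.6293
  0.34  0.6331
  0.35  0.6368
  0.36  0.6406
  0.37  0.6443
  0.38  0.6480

0.6103

T = 1;  σ√T = 0.3500
ln(S/K) + (r + σ²/2)T = ln(214/212) + (0.028 + 0.35²/2)·1 = 0.0094 + 0.0892 = 0.0986
d₁ = 0.0986 / 0.3500 = 0.2818 ⇒ 0.28
N(d₁) = N(0.28) = 0.6103
Δ_call = N(d₁) = 0.6103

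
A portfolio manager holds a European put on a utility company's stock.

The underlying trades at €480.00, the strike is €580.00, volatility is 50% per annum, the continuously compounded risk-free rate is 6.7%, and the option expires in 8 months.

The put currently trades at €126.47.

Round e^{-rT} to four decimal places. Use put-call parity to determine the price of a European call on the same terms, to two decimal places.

€51.82

e^(−rT) = e^(−0.067·0.6667) = 0.9563
Put-call parity: C − P = S − K·e^(−rT) = 480 − 580·0.9563 = 480 − 554.6540 = -74.6540
C = P + (C − P) = 126.47 + (-74.6540) = 51.8160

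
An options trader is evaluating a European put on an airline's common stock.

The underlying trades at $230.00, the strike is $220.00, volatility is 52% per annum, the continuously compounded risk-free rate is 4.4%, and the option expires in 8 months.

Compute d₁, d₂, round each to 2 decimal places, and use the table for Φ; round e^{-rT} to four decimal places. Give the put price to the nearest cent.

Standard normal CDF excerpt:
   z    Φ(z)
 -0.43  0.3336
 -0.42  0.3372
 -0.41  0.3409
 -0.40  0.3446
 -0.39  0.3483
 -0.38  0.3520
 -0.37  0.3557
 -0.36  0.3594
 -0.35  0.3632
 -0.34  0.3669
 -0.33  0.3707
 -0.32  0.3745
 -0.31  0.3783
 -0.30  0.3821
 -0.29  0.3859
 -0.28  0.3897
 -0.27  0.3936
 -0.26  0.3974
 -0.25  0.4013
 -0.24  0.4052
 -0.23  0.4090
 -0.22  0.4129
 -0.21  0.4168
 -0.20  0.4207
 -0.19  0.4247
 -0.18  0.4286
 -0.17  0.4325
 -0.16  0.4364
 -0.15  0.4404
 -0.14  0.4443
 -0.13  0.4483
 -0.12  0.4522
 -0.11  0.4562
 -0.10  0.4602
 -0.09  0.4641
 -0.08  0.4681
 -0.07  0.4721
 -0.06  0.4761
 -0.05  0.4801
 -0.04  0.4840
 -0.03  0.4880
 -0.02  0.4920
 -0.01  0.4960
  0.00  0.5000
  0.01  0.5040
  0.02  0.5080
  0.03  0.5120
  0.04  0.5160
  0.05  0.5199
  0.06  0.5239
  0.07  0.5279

$30.13

σ√T = 0.52 × 0.8165 = 0.4246
ln(S/K) + (r + σ²/2)T = ln(230/220) + (0.044 + 0.52²/2)·0.6667 = 0.0445 + 0.1195 = 0.1639
d₁ = 0.1639 / 0.4246 = 0.3861 → 0.39
d₂ = d₁ − σ√T = 0.3861 − 0.4246 = -0.0385 → -0.04
exp(−rT) = exp(−0.044·0.6667) = 0.9711
P = 220·0.9711·N(0.04) − 230·N(-0.39) = 220·0.9711·0.5160 − 230·0.3483 = 110.2393 − 80.1090 = 30.1303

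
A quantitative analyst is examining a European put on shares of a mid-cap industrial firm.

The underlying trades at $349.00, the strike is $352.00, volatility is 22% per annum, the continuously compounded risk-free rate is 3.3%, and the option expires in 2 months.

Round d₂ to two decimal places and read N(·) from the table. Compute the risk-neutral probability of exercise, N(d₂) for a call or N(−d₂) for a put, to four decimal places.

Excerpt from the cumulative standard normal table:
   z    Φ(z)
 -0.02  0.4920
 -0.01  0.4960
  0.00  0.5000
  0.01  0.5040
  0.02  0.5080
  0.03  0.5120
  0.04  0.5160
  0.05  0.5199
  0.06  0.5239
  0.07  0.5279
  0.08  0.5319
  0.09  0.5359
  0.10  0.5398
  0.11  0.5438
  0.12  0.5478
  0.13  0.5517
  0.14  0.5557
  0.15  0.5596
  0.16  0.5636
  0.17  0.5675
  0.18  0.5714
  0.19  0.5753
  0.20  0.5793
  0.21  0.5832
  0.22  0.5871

T = 0.1667;  σ√T = 0.0898
ln(S/K) + (r + σ²/2)T = ln(349/352) + (0.033 + 0.22²/2)·0.1667 = -0.0086 + 0.0095 = 0.0010
d₁ = 0.0010 / 0.0898 = 0.0108 which rounds to 0.01
d₂ = d₁ − σ√T = 0.0108 − 0.0898 = -0.0790 which rounds to -0.08
Pr(exercise) under Q = N(−d₂) = N(0.08) = 0.5319

0.5319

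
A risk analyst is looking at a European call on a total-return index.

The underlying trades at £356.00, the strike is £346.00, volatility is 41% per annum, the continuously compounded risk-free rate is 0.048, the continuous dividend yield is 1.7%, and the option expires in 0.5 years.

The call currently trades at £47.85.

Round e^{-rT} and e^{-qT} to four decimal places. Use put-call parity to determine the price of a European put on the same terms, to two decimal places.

£32.68

e^(−qT) = e^(−0.017·0.5) = 0.9915;  e^(−rT) = e^(−0.048·0.5) = 0.9763
Put-call parity: C − P = S·e^(−qT) − K·e^(−rT) = 356·0.9915 − 346·0.9763 = 352.9740 − 337.7998 = 15.1742
P = C − (C − P) = 47.85 − (15.1742) = 32.6758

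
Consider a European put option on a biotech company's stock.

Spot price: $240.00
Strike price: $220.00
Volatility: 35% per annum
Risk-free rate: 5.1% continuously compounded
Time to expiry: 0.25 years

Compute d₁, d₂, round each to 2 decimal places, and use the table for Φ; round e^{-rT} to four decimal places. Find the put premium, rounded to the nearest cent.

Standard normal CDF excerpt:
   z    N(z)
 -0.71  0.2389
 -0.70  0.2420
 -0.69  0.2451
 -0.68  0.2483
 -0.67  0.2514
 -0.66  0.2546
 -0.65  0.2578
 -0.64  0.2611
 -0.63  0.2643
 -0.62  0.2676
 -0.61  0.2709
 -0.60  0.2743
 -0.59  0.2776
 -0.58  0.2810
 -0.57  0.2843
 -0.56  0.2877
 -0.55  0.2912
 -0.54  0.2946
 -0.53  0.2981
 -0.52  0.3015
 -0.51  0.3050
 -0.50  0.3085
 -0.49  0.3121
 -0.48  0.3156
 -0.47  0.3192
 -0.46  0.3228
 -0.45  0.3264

σ√T = 0.35·√0.25 = 0.1750
ln(S/K) + (r + σ²/2)T = ln(240/220) + (0.051 + 0.35²/2)·0.25 = 0.0870 + 0.0281 = 0.1151
d₁ = 0.1151 / 0.1750 = 0.6576 ≈ 0.66
d₂ = d₁ − σ√T = 0.6576 − 0.1750 = 0.4826 ≈ 0.48
e^(−rT) = e^(−0.051·0.25) = 0.9873
N(−d₂) = N(-0.48) = 0.3156;  N(−d₁) = N(-0.66) = 0.2546
P = 220·0.9873·0.3156 − 240·0.2546 = 68.5502 − 61.1040 = 7.4462

$7.45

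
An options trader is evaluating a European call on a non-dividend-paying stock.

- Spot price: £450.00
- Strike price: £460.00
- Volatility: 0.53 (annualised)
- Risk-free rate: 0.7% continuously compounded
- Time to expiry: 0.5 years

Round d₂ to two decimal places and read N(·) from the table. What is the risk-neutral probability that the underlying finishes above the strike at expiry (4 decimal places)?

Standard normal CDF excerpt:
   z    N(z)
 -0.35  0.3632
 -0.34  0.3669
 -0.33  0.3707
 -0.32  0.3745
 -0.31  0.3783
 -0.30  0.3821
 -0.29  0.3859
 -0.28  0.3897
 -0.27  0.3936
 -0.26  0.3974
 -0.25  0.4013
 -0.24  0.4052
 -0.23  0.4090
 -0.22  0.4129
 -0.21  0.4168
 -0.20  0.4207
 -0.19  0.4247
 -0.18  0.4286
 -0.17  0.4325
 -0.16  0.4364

0.4052

σ√T = 0.53·√0.5 = 0.3748
d₁ = [ln(450/460) + (0.007 + 0.53²/2)·0.5] / 0.3748 = [-0.0220 + 0.0737] / 0.3748 = 0.1381 ≈ 0.14
d₂ = d₁ − σ√T = 0.1381 − 0.3748 = -0.2367 ≈ -0.24
Risk-neutral Pr[S_T > K] = N(d₂) = N(-0.24) = 0.4052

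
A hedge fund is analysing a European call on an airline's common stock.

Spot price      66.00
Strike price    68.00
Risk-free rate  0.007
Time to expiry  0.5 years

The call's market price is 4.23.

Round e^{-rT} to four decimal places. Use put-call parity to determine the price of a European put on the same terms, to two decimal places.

5.99

e^(−rT) = e^(−0.007·0.5) = 0.9965
Put-call parity: C − P = S − K·e^(−rT) = 66 − 68·0.9965 = 66 − 67.7620 = -1.7620
P = C − (C − P) = 4.23 − (-1.7620) = 5.9920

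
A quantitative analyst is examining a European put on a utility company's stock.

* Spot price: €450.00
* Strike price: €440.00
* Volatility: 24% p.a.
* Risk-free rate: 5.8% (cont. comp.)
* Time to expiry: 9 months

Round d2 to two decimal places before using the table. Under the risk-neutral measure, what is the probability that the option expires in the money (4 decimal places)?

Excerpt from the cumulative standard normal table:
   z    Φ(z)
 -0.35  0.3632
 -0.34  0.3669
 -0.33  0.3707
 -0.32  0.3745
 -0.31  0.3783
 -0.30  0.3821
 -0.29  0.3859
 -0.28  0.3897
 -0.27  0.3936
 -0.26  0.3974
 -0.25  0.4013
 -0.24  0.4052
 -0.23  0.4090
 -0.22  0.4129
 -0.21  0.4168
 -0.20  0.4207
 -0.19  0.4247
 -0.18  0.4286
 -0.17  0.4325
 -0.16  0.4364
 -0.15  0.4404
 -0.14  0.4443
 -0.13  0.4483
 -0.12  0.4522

0.4168

σ√T = 0.24·√0.75 = 0.2078
d₁ = [ln(450/440) + (0.058 + 0.24²/2)·0.75] / 0.2078 = [0.0225 + 0.0651] / 0.2078 = 0.4213 → 0.42
d₂ = d₁ − σ√T = 0.4213 − 0.2078 = 0.2135 → 0.21
Pr(exercise) under Q = N(−d₂) = N(-0.21) = 0.4168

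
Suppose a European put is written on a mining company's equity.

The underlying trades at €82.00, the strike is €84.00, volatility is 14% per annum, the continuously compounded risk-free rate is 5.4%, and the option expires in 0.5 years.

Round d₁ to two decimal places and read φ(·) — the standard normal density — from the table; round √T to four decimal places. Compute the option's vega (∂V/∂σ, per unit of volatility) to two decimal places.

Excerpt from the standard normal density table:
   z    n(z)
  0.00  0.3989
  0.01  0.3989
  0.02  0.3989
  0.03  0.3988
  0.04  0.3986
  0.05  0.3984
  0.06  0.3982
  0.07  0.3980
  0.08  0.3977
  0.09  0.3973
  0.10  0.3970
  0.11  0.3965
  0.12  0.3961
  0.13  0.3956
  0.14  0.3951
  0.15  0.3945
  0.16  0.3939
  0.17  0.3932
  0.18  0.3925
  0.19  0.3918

σ√T = 0.14 × 0.7071 = 0.0990
d₁ = [ln(82/84) + (0.054 + 0.14²/2)·0.5] / 0.0990 = [-0.0241 + 0.0319] / 0.0990 = 0.0788 which rounds to 0.08
√T = √0.5 = 0.7071
φ(d₁) = φ(0.08) = 0.3977
vega = S·φ(d₁)·√T = 82·0.3977·0.7071 = 23.0595

23.06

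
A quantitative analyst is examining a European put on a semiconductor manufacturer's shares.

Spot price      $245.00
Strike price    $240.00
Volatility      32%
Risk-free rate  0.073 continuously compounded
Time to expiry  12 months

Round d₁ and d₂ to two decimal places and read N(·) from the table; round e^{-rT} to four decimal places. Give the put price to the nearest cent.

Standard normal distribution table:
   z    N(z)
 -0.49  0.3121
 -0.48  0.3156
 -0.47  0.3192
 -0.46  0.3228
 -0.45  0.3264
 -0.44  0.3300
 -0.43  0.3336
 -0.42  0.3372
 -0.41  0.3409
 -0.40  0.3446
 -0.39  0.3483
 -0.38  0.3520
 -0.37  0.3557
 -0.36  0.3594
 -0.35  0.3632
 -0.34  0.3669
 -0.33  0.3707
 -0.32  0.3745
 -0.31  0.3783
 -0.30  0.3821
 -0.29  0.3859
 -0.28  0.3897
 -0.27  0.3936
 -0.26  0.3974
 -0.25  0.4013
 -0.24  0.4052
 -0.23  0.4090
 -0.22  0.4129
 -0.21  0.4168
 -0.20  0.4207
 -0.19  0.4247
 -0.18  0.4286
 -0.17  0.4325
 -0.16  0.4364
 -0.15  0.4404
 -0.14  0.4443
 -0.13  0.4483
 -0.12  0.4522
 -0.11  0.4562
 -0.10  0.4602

$20.05

T = 1;  σ√T = 0.3200
d₁ = [ln(245/240) + (0.073 + 0.32²/2)·1] / 0.3200 = [0.0206 + 0.1242] / 0.3200 = 0.4526 ⇒ 0.45
d₂ = d₁ − σ√T = 0.4526 − 0.3200 = 0.1326 ⇒ 0.13
exp(−rT) = exp(−0.073·1) = 0.9296
N(−d₂) = N(-0.13) = 0.4483;  N(−d₁) = N(-0.45) = 0.3264
P = 240·0.9296·0.4483 − 245·0.3264 = 100.0175 − 79.9680 = 20.0495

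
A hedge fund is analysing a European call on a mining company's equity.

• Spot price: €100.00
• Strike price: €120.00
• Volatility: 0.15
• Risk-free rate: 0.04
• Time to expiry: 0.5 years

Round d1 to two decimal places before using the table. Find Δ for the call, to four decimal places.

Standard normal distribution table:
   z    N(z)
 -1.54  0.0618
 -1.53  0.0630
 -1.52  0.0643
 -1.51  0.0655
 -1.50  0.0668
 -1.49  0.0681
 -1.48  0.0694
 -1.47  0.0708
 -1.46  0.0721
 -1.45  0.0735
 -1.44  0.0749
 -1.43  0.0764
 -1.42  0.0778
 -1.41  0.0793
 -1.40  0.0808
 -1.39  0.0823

T = 0.5;  σ√T = 0.1061
d₁ = [ln(100/120) + (0.04 + 0.15²/2)·0.5] / 0.1061 = [-0.1823 + 0.0256] / 0.1061 = -1.4773 which rounds to -1.48
N(d₁) = N(-1.48) = 0.0694
Δ_call = N(d₁) = 0.0694

0.0694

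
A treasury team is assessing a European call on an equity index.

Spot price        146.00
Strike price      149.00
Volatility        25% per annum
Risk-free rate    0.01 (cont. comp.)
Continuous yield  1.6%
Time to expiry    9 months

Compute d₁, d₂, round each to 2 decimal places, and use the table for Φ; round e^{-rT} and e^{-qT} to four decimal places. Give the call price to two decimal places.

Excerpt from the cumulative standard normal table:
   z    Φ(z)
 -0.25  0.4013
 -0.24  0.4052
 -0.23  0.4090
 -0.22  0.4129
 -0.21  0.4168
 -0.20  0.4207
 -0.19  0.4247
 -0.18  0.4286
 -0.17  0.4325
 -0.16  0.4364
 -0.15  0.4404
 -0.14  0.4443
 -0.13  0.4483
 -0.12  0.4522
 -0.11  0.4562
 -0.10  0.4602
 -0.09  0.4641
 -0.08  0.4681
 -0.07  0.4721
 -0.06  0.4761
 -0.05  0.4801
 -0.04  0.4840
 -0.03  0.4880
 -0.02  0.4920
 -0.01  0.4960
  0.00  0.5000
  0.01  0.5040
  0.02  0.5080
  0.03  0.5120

10.49

T = 0.75;  σ√T = 0.2165
d₁ = [ln(146/149) + (0.01 − 0.016 + ½·0.25²)·0.75] / (σ√T) = (-0.0203 + 0.0189) / 0.2165 = -0.0065 → -0.01
d₂ = -0.0065 − 0.2165 = -0.2230 → -0.22
e^(−qT) = e^(−0.016·0.75) = 0.9881;  e^(−rT) = e^(−0.01·0.75) = 0.9925
N(d₁) = N(-0.01) = 0.4960;  N(d₂) = N(-0.22) = 0.4129
C = 146·0.9881·0.4960 − 149·0.9925·0.4129 = 71.5542 − 61.0607 = 10.4936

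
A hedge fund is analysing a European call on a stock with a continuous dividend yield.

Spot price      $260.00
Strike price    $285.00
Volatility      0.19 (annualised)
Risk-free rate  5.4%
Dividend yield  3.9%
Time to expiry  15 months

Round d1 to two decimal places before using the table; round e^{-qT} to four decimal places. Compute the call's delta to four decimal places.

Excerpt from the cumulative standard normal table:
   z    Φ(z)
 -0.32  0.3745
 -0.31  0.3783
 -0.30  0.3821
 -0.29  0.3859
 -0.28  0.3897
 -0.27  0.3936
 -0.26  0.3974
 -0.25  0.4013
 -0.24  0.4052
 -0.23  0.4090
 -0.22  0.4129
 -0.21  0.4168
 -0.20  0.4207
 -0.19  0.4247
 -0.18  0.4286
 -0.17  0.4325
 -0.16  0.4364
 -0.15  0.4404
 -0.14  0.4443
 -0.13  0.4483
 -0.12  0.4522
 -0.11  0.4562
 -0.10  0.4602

0.3859

T = 1.25;  σ√T = 0.2124
d₁ = [ln(260/285) + (0.054 − 0.039 + 0.19²/2)·1.25] / 0.2124 = [-0.0918 + 0.0413] / 0.2124 = -0.2377 ⇒ -0.24
N(d₁) = N(-0.24) = 0.4052
Δ_call = exp(−qT)·N(d₁) = 0.9524·0.4052 = 0.3859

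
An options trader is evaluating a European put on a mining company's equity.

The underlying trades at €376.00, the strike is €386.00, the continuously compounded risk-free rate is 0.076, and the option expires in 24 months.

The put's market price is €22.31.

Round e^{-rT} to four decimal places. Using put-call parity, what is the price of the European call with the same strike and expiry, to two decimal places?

e^(−rT) = e^(−0.076·2) = 0.8590
Put-call parity: C − P = S − K·e^(−rT) = 376 − 386·0.8590 = 376 − 331.5740 = 44.4260
C = P + (C − P) = 22.31 + (44.4260) = 66.7360

€66.74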